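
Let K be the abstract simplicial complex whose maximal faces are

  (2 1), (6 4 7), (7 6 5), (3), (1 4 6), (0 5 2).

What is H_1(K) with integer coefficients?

We work with the vertex ordering 0 < 1 < 2 < 3 < 4 < 5 < 6 < 7. The simplices of K, each written with vertices in increasing order, are:

  0-simplices (8): [0], [1], [2], [3], [4], [5], [6], [7]
  1-simplices (11): [0,2], [0,5], [1,2], [1,4], [1,6], [2,5], [4,6], [4,7], [5,6], [5,7], [6,7]
  2-simplices (4): [0,2,5], [1,4,6], [4,6,7], [5,6,7]

Hence C_0 ≅ Z^8, C_1 ≅ Z^11, C_2 ≅ Z^4.

∂_1: C_1 → C_0 sends each edge [p,q] (with p < q) to q − p. For instance
  ∂[0,2] = [2] − [0].
This gives a 8×11 integer matrix of rank 6; reducing to Smith normal form yields diagonal entries (1,1,1,1,1,1).

The boundary map ∂_2: C_2 → C_1 maps a triangle to the signed sum of its edges. For instance
  ∂[0,2,5] = [2,5] − [0,5] + [0,2],
  ∂[4,6,7] = [6,7] − [4,7] + [4,6].
As a 11×4 matrix over Z this has rank 4, with invariant factors (1,1,1,1).

Now H_k = ker ∂_k / im ∂_{k+1}, so:

  H_1: rank ker ∂_1 − rank ∂_2 = (11 − 6) − 4 = 1, and the invariant factors of ∂_2 are all 1, so H_1 = Z.

H_1 = Z.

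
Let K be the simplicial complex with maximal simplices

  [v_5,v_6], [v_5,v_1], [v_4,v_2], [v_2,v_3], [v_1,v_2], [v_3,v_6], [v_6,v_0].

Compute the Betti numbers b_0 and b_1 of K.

b_0 = 1, b_1 = 1.

Take the total order v_0 < v_1 < v_2 < v_3 < v_4 < v_5 < v_6 on the vertex set. Then K (dimension 1) consists of the simplices:

  0-simplices (7): [v_0], [v_1], [v_2], [v_3], [v_4], [v_5], [v_6]
  1-simplices (7): [v_0,v_6], [v_1,v_2], [v_1,v_5], [v_2,v_3], [v_2,v_4], [v_3,v_6], [v_5,v_6]

so the chain groups are C_0 ≅ Z^7, C_1 ≅ Z^7.

The boundary map ∂_1: C_1 → C_0 maps an edge to its endpoints' difference, ∂[p,q] = q − p. For instance
  ∂[v_0,v_6] = [v_6] − [v_0].
As a 7×7 matrix over Z this has rank 6, with invariant factors (1,1,1,1,1,1).

Now H_k = ker ∂_k / im ∂_{k+1}, so:

  H_0: rank C_0 − rank ∂_1 = 7 − 6 = 1, and the invariant factors of ∂_1 are all 1, so H_0 ≅ Z.
  H_1: rank ker ∂_1 − rank ∂_2 = (7 − 6) − 0 = 1, and there is no ∂_2, so H_1 ≅ Z.

Hence the Betti numbers are b_0 = 1, b_1 = 1.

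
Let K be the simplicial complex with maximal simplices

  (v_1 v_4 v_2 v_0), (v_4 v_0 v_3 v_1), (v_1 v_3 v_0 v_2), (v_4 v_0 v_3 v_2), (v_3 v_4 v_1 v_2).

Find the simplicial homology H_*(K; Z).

Take the total order v_0 < v_1 < v_2 < v_3 < v_4 on the vertex set. Then K (dimension 3) consists of the simplices:

  0-simplices (5): [v_0], [v_1], [v_2], [v_3], [v_4]
  1-simplices (10): [v_0,v_1], [v_0,v_2], [v_0,v_3], [v_0,v_4], [v_1,v_2], [v_1,v_3], [v_1,v_4], [v_2,v_3], [v_2,v_4], [v_3,v_4]
  2-simplices (10): [v_0,v_1,v_2], [v_0,v_1,v_3], [v_0,v_1,v_4], [v_0,v_2,v_3], [v_0,v_2,v_4], [v_0,v_3,v_4], [v_1,v_2,v_3], [v_1,v_2,v_4], [v_1,v_3,v_4], [v_2,v_3,v_4]
  3-simplices (5): [v_0,v_1,v_2,v_3], [v_0,v_1,v_2,v_4], [v_0,v_1,v_3,v_4], [v_0,v_2,v_3,v_4], [v_1,v_2,v_3,v_4]

giving chain groups C_0 ≅ Z^5, C_1 ≅ Z^10, C_2 ≅ Z^10, C_3 ≅ Z^5.

∂_1: C_1 → C_0 sends each edge [p,q] (with p < q) to q − p.
The 5×10 boundary matrix has rank 4 and Smith normal form diag(1,1,1,1).

∂_2: C_2 → C_1 sends each 2-simplex [p,q,r] to [q,r] − [p,r] + [p,q]. For instance
  ∂[v_0,v_3,v_4] = [v_3,v_4] − [v_0,v_4] + [v_0,v_3],
  ∂[v_0,v_2,v_3] = [v_2,v_3] − [v_0,v_3] + [v_0,v_2].
The resulting 10×10 matrix has rank 6, and its Smith normal form has invariant factors (1,1,1,1,1,1).

∂_3: C_3 → C_2 sends each 3-simplex σ to the alternating sum Σ_i (−1)^i (σ with its i-th vertex removed). For instance
  ∂[v_1,v_2,v_3,v_4] = [v_2,v_3,v_4] − [v_1,v_3,v_4] + [v_1,v_2,v_4] − [v_1,v_2,v_3],
  ∂[v_0,v_1,v_2,v_4] = [v_1,v_2,v_4] − [v_0,v_2,v_4] + [v_0,v_1,v_4] − [v_0,v_1,v_2].
The 10×5 boundary matrix has rank 4 and Smith normal form diag(1,1,1,1).

Computing H_k = (kernel of ∂_k) / (image of ∂_{k+1}):

  H_0: rank C_0 − rank ∂_1 = 5 − 4 = 1, and the invariant factors of ∂_1 are all 1, so H_0 ≅ Z.
  H_1: rank ker ∂_1 − rank ∂_2 = (10 − 4) − 6 = 0, and the invariant factors of ∂_2 are all 1, so H_1 ≅ 0.
  H_2: rank ker ∂_2 − rank ∂_3 = (10 − 6) − 4 = 0, and the invariant factors of ∂_3 are all 1, so H_2 ≅ 0.
  H_3: rank ker ∂_3 − rank ∂_4 = (5 − 4) − 0 = 1, and there is no ∂_4, so H_3 ≅ Z.

(K is a triangulation of the 3-sphere S^3.)

H_0 ≅ Z,  H_1 = 0,  H_2 = 0,  H_3 ≅ Z.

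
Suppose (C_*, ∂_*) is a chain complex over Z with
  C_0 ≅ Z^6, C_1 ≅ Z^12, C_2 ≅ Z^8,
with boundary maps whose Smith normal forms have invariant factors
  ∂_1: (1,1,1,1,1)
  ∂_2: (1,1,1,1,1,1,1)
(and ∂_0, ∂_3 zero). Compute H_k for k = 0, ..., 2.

H_0 = Z,  H_1 = 0,  H_2 = Z.

H_0: b_0 = 6 − 0 − 5 = 1; torsion from ∂_1 factors > 1: none. So H_0 = Z.
H_1: b_1 = 12 − 5 − 7 = 0; torsion from ∂_2 factors > 1: none. So H_1 = 0.
H_2: b_2 = 8 − 7 − 0 = 1; torsion from ∂_3 factors > 1: none. So H_2 = Z.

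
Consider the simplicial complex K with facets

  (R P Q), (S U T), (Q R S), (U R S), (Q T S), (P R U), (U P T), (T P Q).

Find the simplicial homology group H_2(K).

H_2 ≅ Z.

K has 6 vertices, 12 edges, 8 triangles.
rank ∂_2 = 7, rank ∂_3 = 0 ⇒ b_2 = 8 − 7 − 0 = 1. So H_2 = Z.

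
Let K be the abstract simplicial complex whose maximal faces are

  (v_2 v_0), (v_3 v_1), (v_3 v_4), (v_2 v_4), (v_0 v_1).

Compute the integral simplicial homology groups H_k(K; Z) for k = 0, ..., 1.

We work with the vertex ordering v_0 < v_1 < v_2 < v_3 < v_4. The simplices of K, each written with vertices in increasing order, are:

  0-simplices (5): [v_0], [v_1], [v_2], [v_3], [v_4]
  1-simplices (5): [v_0,v_1], [v_0,v_2], [v_1,v_3], [v_2,v_4], [v_3,v_4]

giving chain groups C_0 ≅ Z^5, C_1 ≅ Z^5.

Boundary ∂_1: C_1 → C_0 is given by ∂[p,q] = [q] − [p]. For instance
  ∂[v_1,v_3] = [v_3] − [v_1].
As a 5×5 matrix over Z this has rank 4, with invariant factors (1,1,1,1).

Now H_k = ker ∂_k / im ∂_{k+1}, so:

  H_0: rank C_0 − rank ∂_1 = 5 − 4 = 1, and the invariant factors of ∂_1 are all 1, so H_0 = Z.
  H_1: rank ker ∂_1 − rank ∂_2 = (5 − 4) − 0 = 1, and there is no ∂_2, so H_1 = Z.

H_0 = Z,  H_1 = Z.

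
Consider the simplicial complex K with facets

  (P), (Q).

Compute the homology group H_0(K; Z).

We work with the vertex ordering P < Q. The simplices of K, each written with vertices in increasing order, are:

  0-simplices (2): P, Q

so the chain groups are C_0 ≅ Z^2.

Reading off H_k = ker ∂_k / im ∂_{k+1}:

  H_0: rank C_0 − rank ∂_1 = 2 − 0 = 2, and there is no ∂_1, so H_0 = Z^2.

(K is a triangulation of a set of 2 points.)

H_0 ≅ Z^2.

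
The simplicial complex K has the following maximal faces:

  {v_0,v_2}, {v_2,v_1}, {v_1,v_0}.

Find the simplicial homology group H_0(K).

We work with the vertex ordering v_0 < v_1 < v_2. The simplices of K, each written with vertices in increasing order, are:

  0-simplices (3): [v_0], [v_1], [v_2]
  1-simplices (3): [v_0,v_1], [v_0,v_2], [v_1,v_2]

giving chain groups C_0 ≅ Z^3, C_1 ≅ Z^3.

The boundary map ∂_1: C_1 → C_0 is given by ∂[p,q] = [q] − [p].
This gives a 3×3 integer matrix of rank 2; reducing to Smith normal form yields diagonal entries (1,1).

Now H_k = ker ∂_k / im ∂_{k+1}, so:

  H_0: rank C_0 − rank ∂_1 = 3 − 2 = 1, and the invariant factors of ∂_1 are all 1, so H_0 = Z.

H_0 ≅ Z.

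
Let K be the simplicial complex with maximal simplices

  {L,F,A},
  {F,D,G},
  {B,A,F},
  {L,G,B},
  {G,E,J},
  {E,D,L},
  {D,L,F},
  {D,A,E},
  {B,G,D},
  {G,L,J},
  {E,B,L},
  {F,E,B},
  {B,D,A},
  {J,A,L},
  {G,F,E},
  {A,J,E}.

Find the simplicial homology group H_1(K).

H_1 = Z^2.

We work with the vertex ordering A < B < D < E < F < G < J < L. The simplices of K, each written with vertices in increasing order, are:

  0-simplices (8): A, B, D, E, F, G, J, L
  1-simplices (24): AB, AD, AE, AF, AJ, AL, BD, BE, BF, BG, BL, DE, DF, DG, DL, EF, EG, EJ, EL, FG, FL, GJ, GL, JL
  2-simplices (16): ABD, ABF, ADE, AEJ, AFL, AJL, BDG, BEF, BEL, BGL, DEL, DFG, DFL, EFG, EGJ, GJL

giving chain groups C_0 ≅ Z^8, C_1 ≅ Z^24, C_2 ≅ Z^16.

∂_1: C_1 → C_0 sends each edge [p,q] (with p < q) to q − p. For instance
  ∂FG = G − F.
As a 8×24 matrix over Z this has rank 7, with invariant factors (1,1,1,1,1,1,1).

The boundary map ∂_2: C_2 → C_1 sends each 2-simplex [p,q,r] to [q,r] − [p,r] + [p,q]. For instance
  ∂AFL = FL − AL + AF,
  ∂BDG = DG − BG + BD.
As a 24×16 matrix over Z this has rank 15, with invariant factors (1,1,1,1,1,1,1,1,1,1,1,1,1,1,1).

Computing H_k = (kernel of ∂_k) / (image of ∂_{k+1}):

  H_1: rank ker ∂_1 − rank ∂_2 = (24 − 7) − 15 = 2, and the invariant factors of ∂_2 are all 1, so H_1 ≅ Z^2.

(K is a triangulation of the torus T^2.)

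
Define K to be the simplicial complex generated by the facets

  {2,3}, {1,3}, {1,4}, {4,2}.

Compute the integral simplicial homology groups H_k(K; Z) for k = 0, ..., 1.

We work with the vertex ordering 1 < 2 < 3 < 4. The simplices of K, each written with vertices in increasing order, are:

  0-simplices (4): [1], [2], [3], [4]
  1-simplices (4): [1,3], [1,4], [2,3], [2,4]

so the chain groups are C_0 ≅ Z^4, C_1 ≅ Z^4.

∂_1: C_1 → C_0 maps an edge to its endpoints' difference, ∂[p,q] = q − p. For instance
  ∂[1,4] = [4] − [1].
The 4×4 boundary matrix has rank 3 and Smith normal form diag(1,1,1).

From H_k ≅ ker(∂_k) / im(∂_{k+1}) we obtain:

  H_0: rank C_0 − rank ∂_1 = 4 − 3 = 1, and the invariant factors of ∂_1 are all 1, so H_0 = Z.
  H_1: rank ker ∂_1 − rank ∂_2 = (4 − 3) − 0 = 1, and there is no ∂_2, so H_1 = Z.

As a check, the Euler characteristic is 4 − 4 = 0, which agrees with 1 − 1 = 0.

H_0 ≅ Z,  H_1 ≅ Z.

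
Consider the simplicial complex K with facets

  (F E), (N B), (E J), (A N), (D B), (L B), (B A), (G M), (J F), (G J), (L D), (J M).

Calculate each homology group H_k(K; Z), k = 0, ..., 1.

H_0 ≅ Z^2,  H_1 ≅ Z^4.

Take the total order A < B < D < E < F < G < J < L < M < N on the vertex set. Then K (dimension 1) consists of the simplices:

  0-simplices (10): A, B, D, E, F, G, J, L, M, N
  1-simplices (12): AB, AN, BD, BL, BN, DL, EF, EJ, FJ, GJ, GM, JM

giving chain groups C_0 ≅ Z^10, C_1 ≅ Z^12.

The boundary map ∂_1: C_1 → C_0 maps an edge to its endpoints' difference, ∂[p,q] = q − p.
This gives a 10×12 integer matrix of rank 8; reducing to Smith normal form yields diagonal entries (1,1,1,1,1,1,1,1).

Now H_k = ker ∂_k / im ∂_{k+1}, so:

  H_0: rank C_0 − rank ∂_1 = 10 − 8 = 2, and the invariant factors of ∂_1 are all 1, so H_0 ≅ Z^2.
  H_1: rank ker ∂_1 − rank ∂_2 = (12 − 8) − 0 = 4, and there is no ∂_2, so H_1 ≅ Z^4.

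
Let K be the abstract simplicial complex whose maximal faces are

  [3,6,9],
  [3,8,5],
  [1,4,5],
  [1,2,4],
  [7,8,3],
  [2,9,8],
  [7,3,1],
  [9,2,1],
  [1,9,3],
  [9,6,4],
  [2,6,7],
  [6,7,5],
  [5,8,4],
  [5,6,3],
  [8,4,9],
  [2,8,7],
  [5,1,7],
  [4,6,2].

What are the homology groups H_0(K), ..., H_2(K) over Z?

H_0 ≅ Z,  H_1 ≅ Z ⊕ Z/2Z,  H_2 = 0.

We work with the vertex ordering 1 < 2 < 3 < 4 < 5 < 6 < 7 < 8 < 9. The simplices of K, each written with vertices in increasing order, are:

  0-simplices (9): [1], [2], [3], [4], [5], [6], [7], [8], [9]
  1-simplices (27): (27 of them)
  2-simplices (18): [1,2,4], [1,2,9], [1,3,7], [1,3,9], [1,4,5], [1,5,7], [2,4,6], [2,6,7], [2,7,8], [2,8,9], [3,5,6], [3,5,8], [3,6,9], [3,7,8], [4,5,8], [4,6,9], [4,8,9], [5,6,7]

so the chain groups are C_0 ≅ Z^9, C_1 ≅ Z^27, C_2 ≅ Z^18.

The boundary map ∂_1: C_1 → C_0 is given by ∂[p,q] = [q] − [p].
This gives a 9×27 integer matrix of rank 8; reducing to Smith normal form yields diagonal entries (1,1,1,1,1,1,1,1).

∂_2: C_2 → C_1 sends each 2-simplex [p,q,r] to [q,r] − [p,r] + [p,q]. For instance
  ∂[2,8,9] = [8,9] − [2,9] + [2,8],
  ∂[4,8,9] = [8,9] − [4,9] + [4,8].
The 27×18 boundary matrix has rank 18 and Smith normal form diag(1,1,1,1,1,1,1,1,1,1,1,1,1,1,1,1,1,2).

Now H_k = ker ∂_k / im ∂_{k+1}, so:

  H_0: rank C_0 − rank ∂_1 = 9 − 8 = 1, and the invariant factors of ∂_1 are all 1, so H_0 = Z.
  H_1: rank ker ∂_1 − rank ∂_2 = (27 − 8) − 18 = 1, and ∂_2 has invariant factor 2 > 1, so H_1 = Z ⊕ Z/2Z.
  H_2: rank ker ∂_2 − rank ∂_3 = (18 − 18) − 0 = 0, and there is no ∂_3, so H_2 = 0.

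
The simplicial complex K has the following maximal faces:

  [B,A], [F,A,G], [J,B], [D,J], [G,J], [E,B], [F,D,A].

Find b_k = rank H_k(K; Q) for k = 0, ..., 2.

b_0 = 1, b_1 = 2, b_2 = 0.

K has 7 vertices, 10 edges, 2 triangles.
rank ∂_0 = 0, rank ∂_1 = 6 ⇒ b_0 = 7 − 0 − 6 = 1; all invariant factors of ∂_1 are 1 so no torsion. So H_0 ≅ Z.
rank ∂_1 = 6, rank ∂_2 = 2 ⇒ b_1 = 10 − 6 − 2 = 2; all invariant factors of ∂_2 are 1 so no torsion. So H_1 ≅ Z^2.
rank ∂_2 = 2, rank ∂_3 = 0 ⇒ b_2 = 2 − 2 − 0 = 0. So H_2 ≅ 0.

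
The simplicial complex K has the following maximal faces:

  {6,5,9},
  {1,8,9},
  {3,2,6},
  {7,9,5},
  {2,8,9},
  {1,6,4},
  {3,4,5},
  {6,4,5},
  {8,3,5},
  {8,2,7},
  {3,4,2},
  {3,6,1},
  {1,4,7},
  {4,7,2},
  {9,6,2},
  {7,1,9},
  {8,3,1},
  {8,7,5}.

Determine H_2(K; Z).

H_2 ≅ 0.

K has 9 vertices, 27 edges, 18 triangles.
rank ∂_2 = 18, rank ∂_3 = 0 ⇒ b_2 = 18 − 18 − 0 = 0. So H_2 = 0.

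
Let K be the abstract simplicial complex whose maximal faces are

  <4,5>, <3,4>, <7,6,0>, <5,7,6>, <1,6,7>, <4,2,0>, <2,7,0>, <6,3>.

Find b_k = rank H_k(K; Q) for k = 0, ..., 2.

b_0 = 1, b_1 = 2, b_2 = 0.

Order the vertices as 0 < 1 < 2 < 3 < 4 < 5 < 6 < 7. Listing each simplex with vertices in this order, K has dimension 2 with simplices:

  0-simplices (8): [0], [1], [2], [3], [4], [5], [6], [7]
  1-simplices (14): [0,2], [0,4], [0,6], [0,7], [1,6], [1,7], [2,4], [2,7], [3,4], [3,6], [4,5], [5,6], [5,7], [6,7]
  2-simplices (5): [0,2,4], [0,2,7], [0,6,7], [1,6,7], [5,6,7]

giving chain groups C_0 ≅ Z^8, C_1 ≅ Z^14, C_2 ≅ Z^5.

Boundary ∂_1: C_1 → C_0 is given by ∂[p,q] = [q] − [p]. For instance
  ∂[0,7] = [7] − [0].
The 8×14 boundary matrix has rank 7 and Smith normal form diag(1,1,1,1,1,1,1).

The boundary map ∂_2: C_2 → C_1 sends each 2-simplex [p,q,r] to [q,r] − [p,r] + [p,q]. For instance
  ∂[0,2,7] = [2,7] − [0,7] + [0,2],
  ∂[5,6,7] = [6,7] − [5,7] + [5,6].
As a 14×5 matrix over Z this has rank 5, with invariant factors (1,1,1,1,1).

Now H_k = ker ∂_k / im ∂_{k+1}, so:

  H_0: rank C_0 − rank ∂_1 = 8 − 7 = 1, and the invariant factors of ∂_1 are all 1, so H_0 ≅ Z.
  H_1: rank ker ∂_1 − rank ∂_2 = (14 − 7) − 5 = 2, and the invariant factors of ∂_2 are all 1, so H_1 ≅ Z^2.
  H_2: rank ker ∂_2 − rank ∂_3 = (5 − 5) − 0 = 0, and there is no ∂_3, so H_2 ≅ 0.

Hence the Betti numbers are b_0 = 1, b_1 = 2, b_2 = 0.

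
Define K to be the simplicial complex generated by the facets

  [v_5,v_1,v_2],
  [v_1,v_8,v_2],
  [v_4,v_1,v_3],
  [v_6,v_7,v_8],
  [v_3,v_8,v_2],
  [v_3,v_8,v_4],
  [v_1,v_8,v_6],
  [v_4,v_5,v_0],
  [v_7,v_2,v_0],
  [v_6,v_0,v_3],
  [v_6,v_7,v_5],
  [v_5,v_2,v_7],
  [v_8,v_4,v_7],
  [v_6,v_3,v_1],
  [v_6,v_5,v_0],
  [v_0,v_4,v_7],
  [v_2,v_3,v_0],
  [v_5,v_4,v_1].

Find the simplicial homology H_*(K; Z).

H_0 = Z,  H_1 = Z ⊕ Z/2Z,  H_2 = 0.

Take the total order v_0 < v_1 < v_2 < v_3 < v_4 < v_5 < v_6 < v_7 < v_8 on the vertex set. Then K (dimension 2) consists of the simplices:

  0-simplices (9): [v_0], [v_1], [v_2], [v_3], [v_4], [v_5], [v_6], [v_7], [v_8]
  1-simplices (27): (27 of them)
  2-simplices (18): (18 of them)

Hence C_0 ≅ Z^9, C_1 ≅ Z^27, C_2 ≅ Z^18.

Boundary ∂_1: C_1 → C_0 sends each edge [p,q] (with p < q) to q − p. For instance
  ∂[v_3,v_6] = [v_6] − [v_3].
As a 9×27 matrix over Z this has rank 8, with invariant factors (1,1,1,1,1,1,1,1).

Boundary ∂_2: C_2 → C_1 maps a triangle to the signed sum of its edges. For instance
  ∂[v_0,v_3,v_6] = [v_3,v_6] − [v_0,v_6] + [v_0,v_3],
  ∂[v_0,v_4,v_7] = [v_4,v_7] − [v_0,v_7] + [v_0,v_4].
As a 27×18 matrix over Z this has rank 18, with invariant factors (1,1,1,1,1,1,1,1,1,1,1,1,1,1,1,1,1,2).

Reading off H_k = ker ∂_k / im ∂_{k+1}:

  H_0: rank C_0 − rank ∂_1 = 9 − 8 = 1, and the invariant factors of ∂_1 are all 1, so H_0 = Z.
  H_1: rank ker ∂_1 − rank ∂_2 = (27 − 8) − 18 = 1, and ∂_2 has invariant factor 2 > 1, so H_1 = Z ⊕ Z/2Z.
  H_2: rank ker ∂_2 − rank ∂_3 = (18 − 18) − 0 = 0, and there is no ∂_3, so H_2 = 0.

As a check, the Euler characteristic is 9 − 27 + 18 = 0, which agrees with 1 − 1 + 0 = 0.
(K is a triangulation of the Klein bottle.)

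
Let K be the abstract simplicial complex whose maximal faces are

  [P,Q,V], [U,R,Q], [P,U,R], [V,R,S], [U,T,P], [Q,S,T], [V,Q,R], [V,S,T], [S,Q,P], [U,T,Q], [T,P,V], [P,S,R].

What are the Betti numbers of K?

We work with the vertex ordering P < Q < R < S < T < U < V. The simplices of K, each written with vertices in increasing order, are:

  0-simplices (7): P, Q, R, S, T, U, V
  1-simplices (18): PQ, PR, PS, PT, PU, PV, QR, QS, QT, QU, QV, RS, RU, RV, ST, SV, TU, TV
  2-simplices (12): PQS, PQV, PRS, PRU, PTU, PTV, QRU, QRV, QST, QTU, RSV, STV

Hence C_0 ≅ Z^7, C_1 ≅ Z^18, C_2 ≅ Z^12.

The boundary map ∂_1: C_1 → C_0 sends each edge [p,q] (with p < q) to q − p. For instance
  ∂RV = V − R.
The 7×18 boundary matrix has rank 6 and Smith normal form diag(1,1,1,1,1,1).

Boundary ∂_2: C_2 → C_1 acts by ∂[p,q,r] = [q,r] − [p,r] + [p,q]. For instance
  ∂PQV = QV − PV + PQ,
  ∂PQS = QS − PS + PQ.
As a 18×12 matrix over Z this has rank 12, with invariant factors (1,1,1,1,1,1,1,1,1,1,1,2).

From H_k ≅ ker(∂_k) / im(∂_{k+1}) we obtain:

  H_0: rank C_0 − rank ∂_1 = 7 − 6 = 1, and the invariant factors of ∂_1 are all 1, so H_0 ≅ Z.
  H_1: rank ker ∂_1 − rank ∂_2 = (18 − 6) − 12 = 0, and ∂_2 has invariant factor 2 > 1, so H_1 ≅ Z/2.
  H_2: rank ker ∂_2 − rank ∂_3 = (12 − 12) − 0 = 0, and there is no ∂_3, so H_2 ≅ 0.

As a check, the Euler characteristic is 7 − 18 + 12 = 1, which agrees with 1 − 0 + 0 = 1.

Hence the Betti numbers are b_0 = 1, b_1 = 0, b_2 = 0.

b_0 = 1, b_1 = 0, b_2 = 0.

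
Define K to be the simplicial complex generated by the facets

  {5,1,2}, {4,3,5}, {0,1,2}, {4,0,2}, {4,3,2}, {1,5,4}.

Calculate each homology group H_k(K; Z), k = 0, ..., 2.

H_0 = Z,  H_1 = Z,  H_2 = 0.

Take the total order 0 < 1 < 2 < 3 < 4 < 5 on the vertex set. Then K (dimension 2) consists of the simplices:

  0-simplices (6): [0], [1], [2], [3], [4], [5]
  1-simplices (12): [0,1], [0,2], [0,4], [1,2], [1,4], [1,5], [2,3], [2,4], [2,5], [3,4], [3,5], [4,5]
  2-simplices (6): [0,1,2], [0,2,4], [1,2,5], [1,4,5], [2,3,4], [3,4,5]

Hence C_0 ≅ Z^6, C_1 ≅ Z^12, C_2 ≅ Z^6.

The boundary map ∂_1: C_1 → C_0 is given by ∂[p,q] = [q] − [p].
As a 6×12 matrix over Z this has rank 5, with invariant factors (1,1,1,1,1).

Boundary ∂_2: C_2 → C_1 maps a triangle to the signed sum of its edges. For instance
  ∂[3,4,5] = [4,5] − [3,5] + [3,4],
  ∂[1,4,5] = [4,5] − [1,5] + [1,4].
This gives a 12×6 integer matrix of rank 6; reducing to Smith normal form yields diagonal entries (1,1,1,1,1,1).

Computing H_k = (kernel of ∂_k) / (image of ∂_{k+1}):

  H_0: rank C_0 − rank ∂_1 = 6 − 5 = 1, and the invariant factors of ∂_1 are all 1, so H_0 = Z.
  H_1: rank ker ∂_1 − rank ∂_2 = (12 − 5) − 6 = 1, and the invariant factors of ∂_2 are all 1, so H_1 = Z.
  H_2: rank ker ∂_2 − rank ∂_3 = (6 − 6) − 0 = 0, and there is no ∂_3, so H_2 = 0.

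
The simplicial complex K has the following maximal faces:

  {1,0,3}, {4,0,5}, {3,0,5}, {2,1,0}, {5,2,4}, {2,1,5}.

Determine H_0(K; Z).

Take the total order 0 < 1 < 2 < 3 < 4 < 5 on the vertex set. Then K (dimension 2) consists of the simplices:

  0-simplices (6): [0], [1], [2], [3], [4], [5]
  1-simplices (12): [0,1], [0,2], [0,3], [0,4], [0,5], [1,2], [1,3], [1,5], [2,4], [2,5], [3,5], [4,5]
  2-simplices (6): [0,1,2], [0,1,3], [0,3,5], [0,4,5], [1,2,5], [2,4,5]

so the chain groups are C_0 ≅ Z^6, C_1 ≅ Z^12, C_2 ≅ Z^6.

∂_1: C_1 → C_0 maps an edge to its endpoints' difference, ∂[p,q] = q − p. For instance
  ∂[2,4] = [4] − [2].
This gives a 6×12 integer matrix of rank 5; reducing to Smith normal form yields diagonal entries (1,1,1,1,1).

The boundary map ∂_2: C_2 → C_1 maps a triangle to the signed sum of its edges. For instance
  ∂[0,3,5] = [3,5] − [0,5] + [0,3],
  ∂[1,2,5] = [2,5] − [1,5] + [1,2].
The 12×6 boundary matrix has rank 6 and Smith normal form diag(1,1,1,1,1,1).

Computing H_k = (kernel of ∂_k) / (image of ∂_{k+1}):

  H_0: rank C_0 − rank ∂_1 = 6 − 5 = 1, and the invariant factors of ∂_1 are all 1, so H_0 ≅ Z.

H_0 ≅ Z.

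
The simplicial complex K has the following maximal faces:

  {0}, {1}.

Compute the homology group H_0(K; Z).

Fix the vertex order 0 < 1 and write every simplex with vertices in increasing order. Then dim K = 0 and the simplices of K are:

  0-simplices (2): [0], [1]

Hence C_0 ≅ Z^2.

Computing H_k = (kernel of ∂_k) / (image of ∂_{k+1}):

  H_0: rank C_0 − rank ∂_1 = 2 − 0 = 2, and there is no ∂_1, so H_0 = Z^2.

(K is a triangulation of a set of 2 points.)

H_0 = Z^2.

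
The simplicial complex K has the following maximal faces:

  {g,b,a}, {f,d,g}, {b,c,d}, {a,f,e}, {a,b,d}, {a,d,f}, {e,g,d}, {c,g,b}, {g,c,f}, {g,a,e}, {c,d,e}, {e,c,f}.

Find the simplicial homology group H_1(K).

H_1 ≅ Z_2.

Order the vertices as a < b < c < d < e < f < g. Listing each simplex with vertices in this order, K has dimension 2 with simplices:

  0-simplices (7): a, b, c, d, e, f, g
  1-simplices (18): ab, ad, ae, af, ag, bc, bd, bg, cd, ce, cf, cg, de, df, dg, ef, eg, fg
  2-simplices (12): abd, abg, adf, aef, aeg, bcd, bcg, cde, cef, cfg, deg, dfg

so the chain groups are C_0 ≅ Z^7, C_1 ≅ Z^18, C_2 ≅ Z^12.

∂_1: C_1 → C_0 maps an edge to its endpoints' difference, ∂[p,q] = q − p. For instance
  ∂ae = e − a.
As a 7×18 matrix over Z this has rank 6, with invariant factors (1,1,1,1,1,1).

∂_2: C_2 → C_1 sends each 2-simplex [p,q,r] to [q,r] − [p,r] + [p,q]. For instance
  ∂deg = eg − dg + de,
  ∂cef = ef − cf + ce.
The 18×12 boundary matrix has rank 12 and Smith normal form diag(1,1,1,1,1,1,1,1,1,1,1,2).

Reading off H_k = ker ∂_k / im ∂_{k+1}:

  H_1: rank ker ∂_1 − rank ∂_2 = (18 − 6) − 12 = 0, and ∂_2 has invariant factor 2 > 1, so H_1 ≅ Z_2.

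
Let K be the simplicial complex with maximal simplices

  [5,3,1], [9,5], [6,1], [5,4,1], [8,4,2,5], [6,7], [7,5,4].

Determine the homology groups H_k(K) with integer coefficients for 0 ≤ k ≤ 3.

Fix the vertex order 1 < 2 < 3 < 4 < 5 < 6 < 7 < 8 < 9 and write every simplex with vertices in increasing order. Then dim K = 3 and the simplices of K are:

  0-simplices (9): [1], [2], [3], [4], [5], [6], [7], [8], [9]
  1-simplices (15): [1,3], [1,4], [1,5], [1,6], [2,4], [2,5], [2,8], [3,5], [4,5], [4,7], [4,8], [5,7], [5,8], [5,9], [6,7]
  2-simplices (7): [1,3,5], [1,4,5], [2,4,5], [2,4,8], [2,5,8], [4,5,7], [4,5,8]
  3-simplices (1): [2,4,5,8]

Hence C_0 ≅ Z^9, C_1 ≅ Z^15, C_2 ≅ Z^7, C_3 ≅ Z^1.

The boundary map ∂_1: C_1 → C_0 sends each edge [p,q] (with p < q) to q − p.
The resulting 9×15 matrix has rank 8, and its Smith normal form has invariant factors (1,1,1,1,1,1,1,1).

The boundary map ∂_2: C_2 → C_1 maps a triangle to the signed sum of its edges. For instance
  ∂[1,3,5] = [3,5] − [1,5] + [1,3],
  ∂[4,5,7] = [5,7] − [4,7] + [4,5].
The resulting 15×7 matrix has rank 6, and its Smith normal form has invariant factors (1,1,1,1,1,1).

The boundary map ∂_3: C_3 → C_2 sends each 3-simplex σ to the alternating sum Σ_i (−1)^i (σ with its i-th vertex removed). For instance
  ∂[2,4,5,8] = [4,5,8] − [2,5,8] + [2,4,8] − [2,4,5].
This gives a 7×1 integer matrix of rank 1; reducing to Smith normal form yields diagonal entries (1).

Now H_k = ker ∂_k / im ∂_{k+1}, so:

  H_0: rank C_0 − rank ∂_1 = 9 − 8 = 1, and the invariant factors of ∂_1 are all 1, so H_0 = Z.
  H_1: rank ker ∂_1 − rank ∂_2 = (15 − 8) − 6 = 1, and the invariant factors of ∂_2 are all 1, so H_1 = Z.
  H_2: rank ker ∂_2 − rank ∂_3 = (7 − 6) − 1 = 0, and the invariant factors of ∂_3 are all 1, so H_2 = 0.
  H_3: rank ker ∂_3 − rank ∂_4 = (1 − 1) − 0 = 0, and there is no ∂_4, so H_3 = 0.

H_0 = Z,  H_1 = Z,  H_2 = 0,  H_3 = 0.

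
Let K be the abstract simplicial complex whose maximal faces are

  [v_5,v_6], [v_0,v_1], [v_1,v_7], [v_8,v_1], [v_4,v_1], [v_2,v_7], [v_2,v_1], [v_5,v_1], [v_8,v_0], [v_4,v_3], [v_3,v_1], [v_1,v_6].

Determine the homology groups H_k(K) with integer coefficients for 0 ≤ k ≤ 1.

H_0 = Z,  H_1 = Z^4.

K has 9 vertices, 12 edges.
rank ∂_0 = 0, rank ∂_1 = 8 ⇒ b_0 = 9 − 0 − 8 = 1; all invariant factors of ∂_1 are 1 so no torsion. So H_0 ≅ Z.
rank ∂_1 = 8, rank ∂_2 = 0 ⇒ b_1 = 12 − 8 − 0 = 4. So H_1 ≅ Z^4.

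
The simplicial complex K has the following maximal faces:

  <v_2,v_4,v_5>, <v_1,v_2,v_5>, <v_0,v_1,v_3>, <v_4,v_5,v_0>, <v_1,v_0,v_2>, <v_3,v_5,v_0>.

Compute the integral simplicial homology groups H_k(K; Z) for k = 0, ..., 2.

H_0 = Z,  H_1 = Z,  H_2 = 0.

We work with the vertex ordering v_0 < v_1 < v_2 < v_3 < v_4 < v_5. The simplices of K, each written with vertices in increasing order, are:

  0-simplices (6): [v_0], [v_1], [v_2], [v_3], [v_4], [v_5]
  1-simplices (12): [v_0,v_1], [v_0,v_2], [v_0,v_3], [v_0,v_4], [v_0,v_5], [v_1,v_2], [v_1,v_3], [v_1,v_5], [v_2,v_4], [v_2,v_5], [v_3,v_5], [v_4,v_5]
  2-simplices (6): [v_0,v_1,v_2], [v_0,v_1,v_3], [v_0,v_3,v_5], [v_0,v_4,v_5], [v_1,v_2,v_5], [v_2,v_4,v_5]

so the chain groups are C_0 ≅ Z^6, C_1 ≅ Z^12, C_2 ≅ Z^6.

Boundary ∂_1: C_1 → C_0 maps an edge to its endpoints' difference, ∂[p,q] = q − p.
As a 6×12 matrix over Z this has rank 5, with invariant factors (1,1,1,1,1).

The boundary map ∂_2: C_2 → C_1 sends each 2-simplex [p,q,r] to [q,r] − [p,r] + [p,q]. For instance
  ∂[v_0,v_3,v_5] = [v_3,v_5] − [v_0,v_5] + [v_0,v_3],
  ∂[v_0,v_1,v_2] = [v_1,v_2] − [v_0,v_2] + [v_0,v_1].
The 12×6 boundary matrix has rank 6 and Smith normal form diag(1,1,1,1,1,1).

Reading off H_k = ker ∂_k / im ∂_{k+1}:

  H_0: rank C_0 − rank ∂_1 = 6 − 5 = 1, and the invariant factors of ∂_1 are all 1, so H_0 ≅ Z.
  H_1: rank ker ∂_1 − rank ∂_2 = (12 − 5) − 6 = 1, and the invariant factors of ∂_2 are all 1, so H_1 ≅ Z.
  H_2: rank ker ∂_2 − rank ∂_3 = (6 − 6) − 0 = 0, and there is no ∂_3, so H_2 ≅ 0.

As a check, the Euler characteristic is 6 − 12 + 6 = 0, which agrees with 1 − 1 + 0 = 0.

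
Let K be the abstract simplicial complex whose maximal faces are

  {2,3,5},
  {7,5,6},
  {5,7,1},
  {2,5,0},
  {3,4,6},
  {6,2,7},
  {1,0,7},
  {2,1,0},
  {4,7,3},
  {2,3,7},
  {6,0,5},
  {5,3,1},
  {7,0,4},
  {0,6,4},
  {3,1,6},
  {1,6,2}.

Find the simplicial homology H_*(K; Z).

We work with the vertex ordering 0 < 1 < 2 < 3 < 4 < 5 < 6 < 7. The simplices of K, each written with vertices in increasing order, are:

  0-simplices (8): [0], [1], [2], [3], [4], [5], [6], [7]
  1-simplices (24): (24 of them)
  2-simplices (16): [0,1,2], [0,1,7], [0,2,5], [0,4,6], [0,4,7], [0,5,6], [1,2,6], [1,3,5], [1,3,6], [1,5,7], [2,3,5], [2,3,7], [2,6,7], [3,4,6], [3,4,7], [5,6,7]

giving chain groups C_0 ≅ Z^8, C_1 ≅ Z^24, C_2 ≅ Z^16.

The boundary map ∂_1: C_1 → C_0 is given by ∂[p,q] = [q] − [p]. For instance
  ∂[5,6] = [6] − [5].
The resulting 8×24 matrix has rank 7, and its Smith normal form has invariant factors (1,1,1,1,1,1,1).

The boundary map ∂_2: C_2 → C_1 maps a triangle to the signed sum of its edges. For instance
  ∂[0,1,7] = [1,7] − [0,7] + [0,1],
  ∂[2,3,5] = [3,5] − [2,5] + [2,3].
As a 24×16 matrix over Z this has rank 15, with invariant factors (1,1,1,1,1,1,1,1,1,1,1,1,1,1,1).

From H_k ≅ ker(∂_k) / im(∂_{k+1}) we obtain:

  H_0: rank C_0 − rank ∂_1 = 8 − 7 = 1, and the invariant factors of ∂_1 are all 1, so H_0 ≅ Z.
  H_1: rank ker ∂_1 − rank ∂_2 = (24 − 7) − 15 = 2, and the invariant factors of ∂_2 are all 1, so H_1 ≅ Z^2.
  H_2: rank ker ∂_2 − rank ∂_3 = (16 − 15) − 0 = 1, and there is no ∂_3, so H_2 ≅ Z.

As a check, the Euler characteristic is 8 − 24 + 16 = 0, which agrees with 1 − 2 + 1 = 0.
(K is a triangulation of the torus T^2.)

H_0 ≅ Z,  H_1 ≅ Z^2,  H_2 ≅ Z.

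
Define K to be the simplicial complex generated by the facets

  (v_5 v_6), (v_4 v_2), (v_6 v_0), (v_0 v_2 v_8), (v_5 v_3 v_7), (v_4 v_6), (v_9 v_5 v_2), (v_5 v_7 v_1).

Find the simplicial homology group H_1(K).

H_1 ≅ Z^2.

Order the vertices as v_0 < v_1 < v_2 < v_3 < v_4 < v_5 < v_6 < v_7 < v_8 < v_9. Listing each simplex with vertices in this order, K has dimension 2 with simplices:

  0-simplices (10): [v_0], [v_1], [v_2], [v_3], [v_4], [v_5], [v_6], [v_7], [v_8], [v_9]
  1-simplices (15): (15 of them)
  2-simplices (4): [v_0,v_2,v_8], [v_1,v_5,v_7], [v_2,v_5,v_9], [v_3,v_5,v_7]

giving chain groups C_0 ≅ Z^10, C_1 ≅ Z^15, C_2 ≅ Z^4.

Boundary ∂_1: C_1 → C_0 sends each edge [p,q] (with p < q) to q − p.
The 10×15 boundary matrix has rank 9 and Smith normal form diag(1,1,1,1,1,1,1,1,1).

∂_2: C_2 → C_1 acts by ∂[p,q,r] = [q,r] − [p,r] + [p,q]. For instance
  ∂[v_1,v_5,v_7] = [v_5,v_7] − [v_1,v_7] + [v_1,v_5],
  ∂[v_0,v_2,v_8] = [v_2,v_8] − [v_0,v_8] + [v_0,v_2].
As a 15×4 matrix over Z this has rank 4, with invariant factors (1,1,1,1).

Reading off H_k = ker ∂_k / im ∂_{k+1}:

  H_1: rank ker ∂_1 − rank ∂_2 = (15 − 9) − 4 = 2, and the invariant factors of ∂_2 are all 1, so H_1 = Z^2.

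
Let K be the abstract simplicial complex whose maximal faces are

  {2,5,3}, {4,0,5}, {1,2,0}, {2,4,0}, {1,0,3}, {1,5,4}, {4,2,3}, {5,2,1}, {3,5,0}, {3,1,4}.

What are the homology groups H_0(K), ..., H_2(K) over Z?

Order the vertices as 0 < 1 < 2 < 3 < 4 < 5. Listing each simplex with vertices in this order, K has dimension 2 with simplices:

  0-simplices (6): [0], [1], [2], [3], [4], [5]
  1-simplices (15): [0,1], [0,2], [0,3], [0,4], [0,5], [1,2], [1,3], [1,4], [1,5], [2,3], [2,4], [2,5], [3,4], [3,5], [4,5]
  2-simplices (10): [0,1,2], [0,1,3], [0,2,4], [0,3,5], [0,4,5], [1,2,5], [1,3,4], [1,4,5], [2,3,4], [2,3,5]

so the chain groups are C_0 ≅ Z^6, C_1 ≅ Z^15, C_2 ≅ Z^10.

Boundary ∂_1: C_1 → C_0 is given by ∂[p,q] = [q] − [p]. For instance
  ∂[1,2] = [2] − [1].
This gives a 6×15 integer matrix of rank 5; reducing to Smith normal form yields diagonal entries (1,1,1,1,1).

The boundary map ∂_2: C_2 → C_1 maps a triangle to the signed sum of its edges. For instance
  ∂[1,3,4] = [3,4] − [1,4] + [1,3],
  ∂[1,2,5] = [2,5] − [1,5] + [1,2].
The resulting 15×10 matrix has rank 10, and its Smith normal form has invariant factors (1,1,1,1,1,1,1,1,1,2).

Reading off H_k = ker ∂_k / im ∂_{k+1}:

  H_0: rank C_0 − rank ∂_1 = 6 − 5 = 1, and the invariant factors of ∂_1 are all 1, so H_0 ≅ Z.
  H_1: rank ker ∂_1 − rank ∂_2 = (15 − 5) − 10 = 0, and ∂_2 has invariant factor 2 > 1, so H_1 ≅ Z_2.
  H_2: rank ker ∂_2 − rank ∂_3 = (10 − 10) − 0 = 0, and there is no ∂_3, so H_2 ≅ 0.

As a check, the Euler characteristic is 6 − 15 + 10 = 1, which agrees with 1 − 0 + 0 = 1.

H_0 = Z,  H_1 = Z_2,  H_2 = 0.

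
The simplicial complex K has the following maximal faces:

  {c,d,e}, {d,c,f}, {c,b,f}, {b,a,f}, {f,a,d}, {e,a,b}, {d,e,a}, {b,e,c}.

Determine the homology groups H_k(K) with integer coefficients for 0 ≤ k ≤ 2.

Fix the vertex order a < b < c < d < e < f and write every simplex with vertices in increasing order. Then dim K = 2 and the simplices of K are:

  0-simplices (6): a, b, c, d, e, f
  1-simplices (12): ab, ad, ae, af, bc, be, bf, cd, ce, cf, de, df
  2-simplices (8): abe, abf, ade, adf, bce, bcf, cde, cdf

so the chain groups are C_0 ≅ Z^6, C_1 ≅ Z^12, C_2 ≅ Z^8.

Boundary ∂_1: C_1 → C_0 is given by ∂[p,q] = [q] − [p]. For instance
  ∂cf = f − c.
This gives a 6×12 integer matrix of rank 5; reducing to Smith normal form yields diagonal entries (1,1,1,1,1).

Boundary ∂_2: C_2 → C_1 acts by ∂[p,q,r] = [q,r] − [p,r] + [p,q]. For instance
  ∂adf = df − af + ad,
  ∂bce = ce − be + bc.
This gives a 12×8 integer matrix of rank 7; reducing to Smith normal form yields diagonal entries (1,1,1,1,1,1,1).

Now H_k = ker ∂_k / im ∂_{k+1}, so:

  H_0: rank C_0 − rank ∂_1 = 6 − 5 = 1, and the invariant factors of ∂_1 are all 1, so H_0 ≅ Z.
  H_1: rank ker ∂_1 − rank ∂_2 = (12 − 5) − 7 = 0, and the invariant factors of ∂_2 are all 1, so H_1 ≅ 0.
  H_2: rank ker ∂_2 − rank ∂_3 = (8 − 7) − 0 = 1, and there is no ∂_3, so H_2 ≅ Z.

As a check, the Euler characteristic is 6 − 12 + 8 = 2, which agrees with 1 − 0 + 1 = 2.

H_0 = Z,  H_1 = 0,  H_2 = Z.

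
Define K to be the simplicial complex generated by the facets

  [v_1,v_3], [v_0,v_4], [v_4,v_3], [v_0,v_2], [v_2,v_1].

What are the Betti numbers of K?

Fix the vertex order v_0 < v_1 < v_2 < v_3 < v_4 and write every simplex with vertices in increasing order. Then dim K = 1 and the simplices of K are:

  0-simplices (5): [v_0], [v_1], [v_2], [v_3], [v_4]
  1-simplices (5): [v_0,v_2], [v_0,v_4], [v_1,v_2], [v_1,v_3], [v_3,v_4]

giving chain groups C_0 ≅ Z^5, C_1 ≅ Z^5.

Boundary ∂_1: C_1 → C_0 maps an edge to its endpoints' difference, ∂[p,q] = q − p. For instance
  ∂[v_3,v_4] = [v_4] − [v_3].
This gives a 5×5 integer matrix of rank 4; reducing to Smith normal form yields diagonal entries (1,1,1,1).

Reading off H_k = ker ∂_k / im ∂_{k+1}:

  H_0: rank C_0 − rank ∂_1 = 5 − 4 = 1, and the invariant factors of ∂_1 are all 1, so H_0 ≅ Z.
  H_1: rank ker ∂_1 − rank ∂_2 = (5 − 4) − 0 = 1, and there is no ∂_2, so H_1 ≅ Z.

Hence the Betti numbers are b_0 = 1, b_1 = 1.

b_0 = 1, b_1 = 1.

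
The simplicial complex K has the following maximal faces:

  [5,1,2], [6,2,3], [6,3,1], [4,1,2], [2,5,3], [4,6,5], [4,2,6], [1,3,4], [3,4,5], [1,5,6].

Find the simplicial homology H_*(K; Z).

H_0 ≅ Z,  H_1 ≅ Z/2,  H_2 = 0.

Order the vertices as 1 < 2 < 3 < 4 < 5 < 6. Listing each simplex with vertices in this order, K has dimension 2 with simplices:

  0-simplices (6): [1], [2], [3], [4], [5], [6]
  1-simplices (15): [1,2], [1,3], [1,4], [1,5], [1,6], [2,3], [2,4], [2,5], [2,6], [3,4], [3,5], [3,6], [4,5], [4,6], [5,6]
  2-simplices (10): [1,2,4], [1,2,5], [1,3,4], [1,3,6], [1,5,6], [2,3,5], [2,3,6], [2,4,6], [3,4,5], [4,5,6]

giving chain groups C_0 ≅ Z^6, C_1 ≅ Z^15, C_2 ≅ Z^10.

∂_1: C_1 → C_0 is given by ∂[p,q] = [q] − [p].
As a 6×15 matrix over Z this has rank 5, with invariant factors (1,1,1,1,1).

The boundary map ∂_2: C_2 → C_1 sends each 2-simplex [p,q,r] to [q,r] − [p,r] + [p,q]. For instance
  ∂[1,2,5] = [2,5] − [1,5] + [1,2],
  ∂[3,4,5] = [4,5] − [3,5] + [3,4].
As a 15×10 matrix over Z this has rank 10, with invariant factors (1,1,1,1,1,1,1,1,1,2).

Computing H_k = (kernel of ∂_k) / (image of ∂_{k+1}):

  H_0: rank C_0 − rank ∂_1 = 6 − 5 = 1, and the invariant factors of ∂_1 are all 1, so H_0 ≅ Z.
  H_1: rank ker ∂_1 − rank ∂_2 = (15 − 5) − 10 = 0, and ∂_2 has invariant factor 2 > 1, so H_1 ≅ Z/2.
  H_2: rank ker ∂_2 − rank ∂_3 = (10 − 10) − 0 = 0, and there is no ∂_3, so H_2 ≅ 0.

(K is a triangulation of the real projective plane RP^2.)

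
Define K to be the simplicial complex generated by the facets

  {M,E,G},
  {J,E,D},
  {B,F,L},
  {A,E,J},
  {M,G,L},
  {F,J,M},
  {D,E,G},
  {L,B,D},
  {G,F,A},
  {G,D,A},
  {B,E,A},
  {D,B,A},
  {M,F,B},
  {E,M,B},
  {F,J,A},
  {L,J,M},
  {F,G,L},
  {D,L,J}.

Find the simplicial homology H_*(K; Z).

Fix the vertex order A < B < D < E < F < G < J < L < M and write every simplex with vertices in increasing order. Then dim K = 2 and the simplices of K are:

  0-simplices (9): A, B, D, E, F, G, J, L, M
  1-simplices (27): AB, AD, AE, AF, AG, AJ, BD, BE, BF, BL, BM, DE, DG, DJ, DL, EG, EJ, EM, FG, FJ, FL, FM, GL, GM, JL, JM, LM
  2-simplices (18): ABD, ABE, ADG, AEJ, AFG, AFJ, BDL, BEM, BFL, BFM, DEG, DEJ, DJL, EGM, FGL, FJM, GLM, JLM

giving chain groups C_0 ≅ Z^9, C_1 ≅ Z^27, C_2 ≅ Z^18.

The boundary map ∂_1: C_1 → C_0 maps an edge to its endpoints' difference, ∂[p,q] = q − p.
As a 9×27 matrix over Z this has rank 8, with invariant factors (1,1,1,1,1,1,1,1).

∂_2: C_2 → C_1 sends each 2-simplex [p,q,r] to [q,r] − [p,r] + [p,q]. For instance
  ∂DEG = EG − DG + DE,
  ∂FGL = GL − FL + FG.
The resulting 27×18 matrix has rank 18, and its Smith normal form has invariant factors (1,1,1,1,1,1,1,1,1,1,1,1,1,1,1,1,1,2).

Reading off H_k = ker ∂_k / im ∂_{k+1}:

  H_0: rank C_0 − rank ∂_1 = 9 − 8 = 1, and the invariant factors of ∂_1 are all 1, so H_0 = Z.
  H_1: rank ker ∂_1 − rank ∂_2 = (27 − 8) − 18 = 1, and ∂_2 has invariant factor 2 > 1, so H_1 = Z ⊕ Z/2Z.
  H_2: rank ker ∂_2 − rank ∂_3 = (18 − 18) − 0 = 0, and there is no ∂_3, so H_2 = 0.

(K is a triangulation of the Klein bottle.)

H_0 = Z,  H_1 = Z ⊕ Z/2Z,  H_2 = 0.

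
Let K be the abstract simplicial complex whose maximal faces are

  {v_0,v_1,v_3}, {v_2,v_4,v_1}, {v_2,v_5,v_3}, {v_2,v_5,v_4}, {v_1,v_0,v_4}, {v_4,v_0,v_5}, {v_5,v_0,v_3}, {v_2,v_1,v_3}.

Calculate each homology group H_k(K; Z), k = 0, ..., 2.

We work with the vertex ordering v_0 < v_1 < v_2 < v_3 < v_4 < v_5. The simplices of K, each written with vertices in increasing order, are:

  0-simplices (6): [v_0], [v_1], [v_2], [v_3], [v_4], [v_5]
  1-simplices (12): [v_0,v_1], [v_0,v_3], [v_0,v_4], [v_0,v_5], [v_1,v_2], [v_1,v_3], [v_1,v_4], [v_2,v_3], [v_2,v_4], [v_2,v_5], [v_3,v_5], [v_4,v_5]
  2-simplices (8): [v_0,v_1,v_3], [v_0,v_1,v_4], [v_0,v_3,v_5], [v_0,v_4,v_5], [v_1,v_2,v_3], [v_1,v_2,v_4], [v_2,v_3,v_5], [v_2,v_4,v_5]

giving chain groups C_0 ≅ Z^6, C_1 ≅ Z^12, C_2 ≅ Z^8.

The boundary map ∂_1: C_1 → C_0 sends each edge [p,q] (with p < q) to q − p. For instance
  ∂[v_2,v_5] = [v_5] − [v_2].
As a 6×12 matrix over Z this has rank 5, with invariant factors (1,1,1,1,1).

Boundary ∂_2: C_2 → C_1 acts by ∂[p,q,r] = [q,r] − [p,r] + [p,q]. For instance
  ∂[v_1,v_2,v_3] = [v_2,v_3] − [v_1,v_3] + [v_1,v_2],
  ∂[v_0,v_1,v_3] = [v_1,v_3] − [v_0,v_3] + [v_0,v_1].
The resulting 12×8 matrix has rank 7, and its Smith normal form has invariant factors (1,1,1,1,1,1,1).

Reading off H_k = ker ∂_k / im ∂_{k+1}:

  H_0: rank C_0 − rank ∂_1 = 6 − 5 = 1, and the invariant factors of ∂_1 are all 1, so H_0 = Z.
  H_1: rank ker ∂_1 − rank ∂_2 = (12 − 5) − 7 = 0, and the invariant factors of ∂_2 are all 1, so H_1 = 0.
  H_2: rank ker ∂_2 − rank ∂_3 = (8 − 7) − 0 = 1, and there is no ∂_3, so H_2 = Z.

H_0 = Z,  H_1 = 0,  H_2 = Z.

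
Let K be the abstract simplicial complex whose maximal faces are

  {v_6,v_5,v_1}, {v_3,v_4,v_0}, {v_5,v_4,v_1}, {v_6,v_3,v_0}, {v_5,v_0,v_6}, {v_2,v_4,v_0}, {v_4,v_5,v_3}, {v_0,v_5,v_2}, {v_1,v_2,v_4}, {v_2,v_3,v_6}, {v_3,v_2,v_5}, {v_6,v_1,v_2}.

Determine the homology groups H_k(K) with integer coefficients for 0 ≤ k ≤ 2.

H_0 = Z,  H_1 = Z/2,  H_2 = 0.

Take the total order v_0 < v_1 < v_2 < v_3 < v_4 < v_5 < v_6 on the vertex set. Then K (dimension 2) consists of the simplices:

  0-simplices (7): [v_0], [v_1], [v_2], [v_3], [v_4], [v_5], [v_6]
  1-simplices (18): (18 of them)
  2-simplices (12): (12 of them)

so the chain groups are C_0 ≅ Z^7, C_1 ≅ Z^18, C_2 ≅ Z^12.

Boundary ∂_1: C_1 → C_0 maps an edge to its endpoints' difference, ∂[p,q] = q − p. For instance
  ∂[v_1,v_6] = [v_6] − [v_1].
As a 7×18 matrix over Z this has rank 6, with invariant factors (1,1,1,1,1,1).

∂_2: C_2 → C_1 maps a triangle to the signed sum of its edges. For instance
  ∂[v_0,v_3,v_4] = [v_3,v_4] − [v_0,v_4] + [v_0,v_3],
  ∂[v_3,v_4,v_5] = [v_4,v_5] − [v_3,v_5] + [v_3,v_4].
The 18×12 boundary matrix has rank 12 and Smith normal form diag(1,1,1,1,1,1,1,1,1,1,1,2).

From H_k ≅ ker(∂_k) / im(∂_{k+1}) we obtain:

  H_0: rank C_0 − rank ∂_1 = 7 − 6 = 1, and the invariant factors of ∂_1 are all 1, so H_0 ≅ Z.
  H_1: rank ker ∂_1 − rank ∂_2 = (18 − 6) − 12 = 0, and ∂_2 has invariant factor 2 > 1, so H_1 ≅ Z/2.
  H_2: rank ker ∂_2 − rank ∂_3 = (12 − 12) − 0 = 0, and there is no ∂_3, so H_2 ≅ 0.

As a check, the Euler characteristic is 7 − 18 + 12 = 1, which agrees with 1 − 0 + 0 = 1.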